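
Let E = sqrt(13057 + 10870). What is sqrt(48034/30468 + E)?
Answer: sqrt(365874978 + 232074756*sqrt(23927))/15234 ≈ 12.500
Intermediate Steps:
E = sqrt(23927) ≈ 154.68
sqrt(48034/30468 + E) = sqrt(48034/30468 + sqrt(23927)) = sqrt(48034*(1/30468) + sqrt(23927)) = sqrt(24017/15234 + sqrt(23927))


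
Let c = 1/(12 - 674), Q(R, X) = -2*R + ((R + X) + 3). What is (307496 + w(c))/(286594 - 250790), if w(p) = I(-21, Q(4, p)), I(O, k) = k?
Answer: 203561689/23702248 ≈ 8.5883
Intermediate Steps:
Q(R, X) = 3 + X - R (Q(R, X) = -2*R + (3 + R + X) = 3 + X - R)
c = -1/662 (c = 1/(-662) = -1/662 ≈ -0.0015106)
w(p) = -1 + p (w(p) = 3 + p - 1*4 = 3 + p - 4 = -1 + p)
(307496 + w(c))/(286594 - 250790) = (307496 + (-1 - 1/662))/(286594 - 250790) = (307496 - 663/662)/35804 = (203561689/662)*(1/35804) = 203561689/23702248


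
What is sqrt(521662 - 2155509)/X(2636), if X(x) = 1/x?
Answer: 2636*I*sqrt(1633847) ≈ 3.3694e+6*I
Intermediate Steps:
sqrt(521662 - 2155509)/X(2636) = sqrt(521662 - 2155509)/(1/2636) = sqrt(-1633847)/(1/2636) = (I*sqrt(1633847))*2636 = 2636*I*sqrt(1633847)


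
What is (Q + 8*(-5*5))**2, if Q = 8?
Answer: 36864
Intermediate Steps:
(Q + 8*(-5*5))**2 = (8 + 8*(-5*5))**2 = (8 + 8*(-25))**2 = (8 - 200)**2 = (-192)**2 = 36864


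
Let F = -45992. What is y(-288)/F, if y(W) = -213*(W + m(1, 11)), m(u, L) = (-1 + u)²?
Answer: -7668/5749 ≈ -1.3338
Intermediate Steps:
y(W) = -213*W (y(W) = -213*(W + (-1 + 1)²) = -213*(W + 0²) = -213*(W + 0) = -213*W)
y(-288)/F = -213*(-288)/(-45992) = 61344*(-1/45992) = -7668/5749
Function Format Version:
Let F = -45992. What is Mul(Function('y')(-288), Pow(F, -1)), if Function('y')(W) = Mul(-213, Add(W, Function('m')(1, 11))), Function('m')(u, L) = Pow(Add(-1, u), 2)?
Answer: Rational(-7668, 5749) ≈ -1.3338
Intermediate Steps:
Function('y')(W) = Mul(-213, W) (Function('y')(W) = Mul(-213, Add(W, Pow(Add(-1, 1), 2))) = Mul(-213, Add(W, Pow(0, 2))) = Mul(-213, Add(W, 0)) = Mul(-213, W))
Mul(Function('y')(-288), Pow(F, -1)) = Mul(Mul(-213, -288), Pow(-45992, -1)) = Mul(61344, Rational(-1, 45992)) = Rational(-7668, 5749)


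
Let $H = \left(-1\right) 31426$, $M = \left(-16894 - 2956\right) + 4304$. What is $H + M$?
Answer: $-46972$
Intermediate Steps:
$M = -15546$ ($M = -19850 + 4304 = -15546$)
$H = -31426$
$H + M = -31426 - 15546 = -46972$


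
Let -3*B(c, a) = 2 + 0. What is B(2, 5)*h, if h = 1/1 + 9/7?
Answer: -32/21 ≈ -1.5238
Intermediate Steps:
B(c, a) = -2/3 (B(c, a) = -(2 + 0)/3 = -1/3*2 = -2/3)
h = 16/7 (h = 1*1 + 9*(1/7) = 1 + 9/7 = 16/7 ≈ 2.2857)
B(2, 5)*h = -2/3*16/7 = -32/21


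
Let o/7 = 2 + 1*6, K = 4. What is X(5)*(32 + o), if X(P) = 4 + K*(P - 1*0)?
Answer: 2112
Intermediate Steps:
X(P) = 4 + 4*P (X(P) = 4 + 4*(P - 1*0) = 4 + 4*(P + 0) = 4 + 4*P)
o = 56 (o = 7*(2 + 1*6) = 7*(2 + 6) = 7*8 = 56)
X(5)*(32 + o) = (4 + 4*5)*(32 + 56) = (4 + 20)*88 = 24*88 = 2112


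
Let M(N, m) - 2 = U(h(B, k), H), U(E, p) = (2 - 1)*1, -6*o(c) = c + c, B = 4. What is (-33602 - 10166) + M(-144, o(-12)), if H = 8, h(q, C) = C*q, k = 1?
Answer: -43765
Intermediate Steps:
o(c) = -c/3 (o(c) = -(c + c)/6 = -c/3)
U(E, p) = 1 (U(E, p) = 1*1 = 1)
M(N, m) = 3 (M(N, m) = 2 + 1 = 3)
(-33602 - 10166) + M(-144, o(-12)) = (-33602 - 10166) + 3 = -43768 + 3 = -43765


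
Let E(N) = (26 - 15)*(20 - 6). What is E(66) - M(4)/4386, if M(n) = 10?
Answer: 337717/2193 ≈ 154.00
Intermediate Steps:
E(N) = 154 (E(N) = 11*14 = 154)
E(66) - M(4)/4386 = 154 - 10/4386 = 154 - 1*5/2193 = 154 - 5/2193 = 337717/2193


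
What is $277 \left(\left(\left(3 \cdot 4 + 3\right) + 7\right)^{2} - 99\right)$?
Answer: $106645$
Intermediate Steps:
$277 \left(\left(\left(3 \cdot 4 + 3\right) + 7\right)^{2} - 99\right) = 277 \left(\left(\left(12 + 3\right) + 7\right)^{2} - 99\right) = 277 \left(\left(15 + 7\right)^{2} - 99\right) = 277 \left(22^{2} - 99\right) = 277 \left(484 - 99\right) = 277 \cdot 385 = 106645$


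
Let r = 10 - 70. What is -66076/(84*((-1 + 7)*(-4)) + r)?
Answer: 16519/519 ≈ 31.829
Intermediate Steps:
r = -60
-66076/(84*((-1 + 7)*(-4)) + r) = -66076/(84*((-1 + 7)*(-4)) - 60) = -66076/(84*(6*(-4)) - 60) = -66076/(84*(-24) - 60) = -66076/(-2016 - 60) = -66076/(-2076) = -66076*(-1/2076) = 16519/519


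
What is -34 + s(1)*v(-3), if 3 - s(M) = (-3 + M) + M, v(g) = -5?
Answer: -54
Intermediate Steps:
s(M) = 6 - 2*M (s(M) = 3 - ((-3 + M) + M) = 3 - (-3 + 2*M) = 3 + (3 - 2*M) = 6 - 2*M)
-34 + s(1)*v(-3) = -34 + (6 - 2*1)*(-5) = -34 + (6 - 2)*(-5) = -34 + 4*(-5) = -34 - 20 = -54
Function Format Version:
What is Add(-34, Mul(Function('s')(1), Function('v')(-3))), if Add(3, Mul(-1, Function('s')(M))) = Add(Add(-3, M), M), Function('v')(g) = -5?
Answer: -54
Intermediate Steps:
Function('s')(M) = Add(6, Mul(-2, M)) (Function('s')(M) = Add(3, Mul(-1, Add(Add(-3, M), M))) = Add(3, Mul(-1, Add(-3, Mul(2, M)))) = Add(3, Add(3, Mul(-2, M))) = Add(6, Mul(-2, M)))
Add(-34, Mul(Function('s')(1), Function('v')(-3))) = Add(-34, Mul(Add(6, Mul(-2, 1)), -5)) = Add(-34, Mul(Add(6, -2), -5)) = Add(-34, Mul(4, -5)) = Add(-34, -20) = -54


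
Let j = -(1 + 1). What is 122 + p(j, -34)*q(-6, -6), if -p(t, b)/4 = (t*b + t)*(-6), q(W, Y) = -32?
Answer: -50566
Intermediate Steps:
j = -2 (j = -1*2 = -2)
p(t, b) = 24*t + 24*b*t (p(t, b) = -4*(t*b + t)*(-6) = -4*(b*t + t)*(-6) = -4*(t + b*t)*(-6) = -4*(-6*t - 6*b*t) = 24*t + 24*b*t)
122 + p(j, -34)*q(-6, -6) = 122 + (24*(-2)*(1 - 34))*(-32) = 122 + (24*(-2)*(-33))*(-32) = 122 + 1584*(-32) = 122 - 50688 = -50566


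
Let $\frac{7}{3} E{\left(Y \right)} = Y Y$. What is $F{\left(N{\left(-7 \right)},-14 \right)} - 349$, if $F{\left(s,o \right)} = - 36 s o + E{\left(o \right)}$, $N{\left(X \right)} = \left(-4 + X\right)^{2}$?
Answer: $60719$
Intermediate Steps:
$E{\left(Y \right)} = \frac{3 Y^{2}}{7}$ ($E{\left(Y \right)} = \frac{3 Y Y}{7} = \frac{3 Y^{2}}{7}$)
$F{\left(s,o \right)} = \frac{3 o^{2}}{7} - 36 o s$ ($F{\left(s,o \right)} = - 36 s o + \frac{3 o^{2}}{7} = - 36 o s + \frac{3 o^{2}}{7} = \frac{3 o^{2}}{7} - 36 o s$)
$F{\left(N{\left(-7 \right)},-14 \right)} - 349 = \frac{3}{7} \left(-14\right) \left(-14 - 84 \left(-4 - 7\right)^{2}\right) - 349 = \frac{3}{7} \left(-14\right) \left(-14 - 84 \left(-11\right)^{2}\right) - 349 = \frac{3}{7} \left(-14\right) \left(-14 - 10164\right) - 349 = \frac{3}{7} \left(-14\right) \left(-10178\right) - 349 = 61068 - 349 = 60719$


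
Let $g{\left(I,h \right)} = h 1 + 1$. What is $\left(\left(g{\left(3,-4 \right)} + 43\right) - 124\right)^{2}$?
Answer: $7056$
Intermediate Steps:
$g{\left(I,h \right)} = 1 + h$ ($g{\left(I,h \right)} = h + 1 = 1 + h$)
$\left(\left(g{\left(3,-4 \right)} + 43\right) - 124\right)^{2} = \left(\left(\left(1 - 4\right) + 43\right) - 124\right)^{2} = \left(\left(-3 + 43\right) - 124\right)^{2} = \left(40 - 124\right)^{2} = \left(-84\right)^{2} = 7056$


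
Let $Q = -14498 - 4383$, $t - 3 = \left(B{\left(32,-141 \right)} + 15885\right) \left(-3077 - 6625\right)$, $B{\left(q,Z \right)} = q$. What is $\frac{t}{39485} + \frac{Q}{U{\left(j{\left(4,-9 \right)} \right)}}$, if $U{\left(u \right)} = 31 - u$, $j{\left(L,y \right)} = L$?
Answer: $- \frac{4915038022}{1066095} \approx -4610.3$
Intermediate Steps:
$t = -154426731$ ($t = 3 + \left(32 + 15885\right) \left(-3077 - 6625\right) = 3 + 15917 \left(-9702\right) = 3 - 154426734 = -154426731$)
$Q = -18881$
$\frac{t}{39485} + \frac{Q}{U{\left(j{\left(4,-9 \right)} \right)}} = - \frac{154426731}{39485} - \frac{18881}{31 - 4} = \left(-154426731\right) \frac{1}{39485} - \frac{18881}{31 - 4} = - \frac{154426731}{39485} - \frac{18881}{27} = - \frac{4915038022}{1066095}$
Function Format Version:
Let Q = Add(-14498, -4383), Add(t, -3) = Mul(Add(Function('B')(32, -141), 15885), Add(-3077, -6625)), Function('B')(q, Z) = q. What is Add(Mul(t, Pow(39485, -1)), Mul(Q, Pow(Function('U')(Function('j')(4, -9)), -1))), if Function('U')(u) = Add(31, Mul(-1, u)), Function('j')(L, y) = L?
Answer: Rational(-4915038022, 1066095) ≈ -4610.3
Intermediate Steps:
t = -154426731 (t = Add(3, Mul(Add(32, 15885), Add(-3077, -6625))) = Add(3, Mul(15917, -9702)) = Add(3, -154426734) = -154426731)
Q = -18881
Add(Mul(t, Pow(39485, -1)), Mul(Q, Pow(Function('U')(Function('j')(4, -9)), -1))) = Add(Mul(-154426731, Pow(39485, -1)), Mul(-18881, Pow(Add(31, Mul(-1, 4)), -1))) = Add(Mul(-154426731, Rational(1, 39485)), Mul(-18881, Pow(Add(31, -4), -1))) = Add(Rational(-154426731, 39485), Mul(-18881, Pow(27, -1))) = Add(Rational(-154426731, 39485), Mul(-18881, Rational(1, 27))) = Add(Rational(-154426731, 39485), Rational(-18881, 27)) = Rational(-4915038022, 1066095)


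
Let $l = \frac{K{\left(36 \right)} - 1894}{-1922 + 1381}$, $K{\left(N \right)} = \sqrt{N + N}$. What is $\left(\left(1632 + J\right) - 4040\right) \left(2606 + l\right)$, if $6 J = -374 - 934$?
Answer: $- \frac{3707229240}{541} + \frac{15756 \sqrt{2}}{541} \approx -6.8525 \cdot 10^{6}$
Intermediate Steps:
$K{\left(N \right)} = \sqrt{2} \sqrt{N}$ ($K{\left(N \right)} = \sqrt{2 N} = \sqrt{2} \sqrt{N}$)
$J = -218$ ($J = \frac{-374 - 934}{6} = \frac{1}{6} \left(-1308\right) = -218$)
$l = \frac{1894}{541} - \frac{6 \sqrt{2}}{541}$ ($l = \frac{\sqrt{2} \sqrt{36} - 1894}{-1922 + 1381} = \frac{\sqrt{2} \cdot 6 - 1894}{-541} = \left(6 \sqrt{2} - 1894\right) \left(- \frac{1}{541}\right) = \left(-1894 + 6 \sqrt{2}\right) \left(- \frac{1}{541}\right) = \frac{1894}{541} - \frac{6 \sqrt{2}}{541} \approx 3.4852$)
$\left(\left(1632 + J\right) - 4040\right) \left(2606 + l\right) = \left(\left(1632 - 218\right) - 4040\right) \left(2606 + \left(\frac{1894}{541} - \frac{6 \sqrt{2}}{541}\right)\right) = \left(1414 - 4040\right) \left(\frac{1411740}{541} - \frac{6 \sqrt{2}}{541}\right) = - 2626 \left(\frac{1411740}{541} - \frac{6 \sqrt{2}}{541}\right) = - \frac{3707229240}{541} + \frac{15756 \sqrt{2}}{541}$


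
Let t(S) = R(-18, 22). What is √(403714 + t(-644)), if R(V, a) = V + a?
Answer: √403718 ≈ 635.39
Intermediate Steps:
t(S) = 4 (t(S) = -18 + 22 = 4)
√(403714 + t(-644)) = √(403714 + 4) = √403718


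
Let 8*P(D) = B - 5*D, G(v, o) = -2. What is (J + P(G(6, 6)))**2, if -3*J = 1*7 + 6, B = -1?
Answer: 5929/576 ≈ 10.293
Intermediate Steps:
P(D) = -1/8 - 5*D/8 (P(D) = (-1 - 5*D)/8 = -1/8 - 5*D/8)
J = -13/3 (J = -(1*7 + 6)/3 = -(7 + 6)/3 = -1/3*13 = -13/3 ≈ -4.3333)
(J + P(G(6, 6)))**2 = (-13/3 + (-1/8 - 5/8*(-2)))**2 = (-13/3 + (-1/8 + 5/4))**2 = (-13/3 + 9/8)**2 = (-77/24)**2 = 5929/576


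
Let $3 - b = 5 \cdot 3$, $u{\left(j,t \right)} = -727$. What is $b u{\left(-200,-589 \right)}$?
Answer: $8724$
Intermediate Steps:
$b = -12$ ($b = 3 - 5 \cdot 3 = 3 - 15 = -12$)
$b u{\left(-200,-589 \right)} = \left(-12\right) \left(-727\right) = 8724$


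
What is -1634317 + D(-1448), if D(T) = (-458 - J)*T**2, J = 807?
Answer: -2653964877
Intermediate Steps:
D(T) = -1265*T**2 (D(T) = (-458 - 1*807)*T**2 = (-458 - 807)*T**2 = -1265*T**2)
-1634317 + D(-1448) = -1634317 - 1265*(-1448)**2 = -1634317 - 1265*2096704 = -1634317 - 2652330560 = -2653964877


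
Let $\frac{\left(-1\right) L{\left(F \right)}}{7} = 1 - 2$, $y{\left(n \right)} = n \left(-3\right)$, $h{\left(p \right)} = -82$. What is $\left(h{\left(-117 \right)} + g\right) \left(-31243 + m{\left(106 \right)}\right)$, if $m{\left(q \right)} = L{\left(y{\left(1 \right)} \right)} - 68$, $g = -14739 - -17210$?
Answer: $-74785256$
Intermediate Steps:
$y{\left(n \right)} = - 3 n$
$g = 2471$ ($g = -14739 + 17210 = 2471$)
$L{\left(F \right)} = 7$ ($L{\left(F \right)} = - 7 \left(1 - 2\right) = \left(-7\right) \left(-1\right) = 7$)
$m{\left(q \right)} = -61$ ($m{\left(q \right)} = 7 - 68 = -61$)
$\left(h{\left(-117 \right)} + g\right) \left(-31243 + m{\left(106 \right)}\right) = \left(-82 + 2471\right) \left(-31243 - 61\right) = 2389 \left(-31304\right) = -74785256$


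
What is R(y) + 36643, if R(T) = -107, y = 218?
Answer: 36536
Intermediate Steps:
R(y) + 36643 = -107 + 36643 = 36536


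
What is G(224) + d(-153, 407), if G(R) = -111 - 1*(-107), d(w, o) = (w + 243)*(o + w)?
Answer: 22856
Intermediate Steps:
d(w, o) = (243 + w)*(o + w)
G(R) = -4 (G(R) = -111 + 107 = -4)
G(224) + d(-153, 407) = -4 + ((-153)**2 + 243*407 + 243*(-153) + 407*(-153)) = -4 + (23409 + 98901 - 37179 - 62271) = -4 + 22860 = 22856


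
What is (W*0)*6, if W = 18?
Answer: 0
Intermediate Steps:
(W*0)*6 = (18*0)*6 = 0*6 = 0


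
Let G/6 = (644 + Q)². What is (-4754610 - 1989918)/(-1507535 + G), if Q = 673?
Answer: -6744528/8899399 ≈ -0.75786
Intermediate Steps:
G = 10406934 (G = 6*(644 + 673)² = 6*1317² = 6*1734489 = 10406934)
(-4754610 - 1989918)/(-1507535 + G) = (-4754610 - 1989918)/(-1507535 + 10406934) = -6744528/8899399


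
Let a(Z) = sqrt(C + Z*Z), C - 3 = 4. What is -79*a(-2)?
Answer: -79*sqrt(11) ≈ -262.01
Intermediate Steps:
C = 7 (C = 3 + 4 = 7)
a(Z) = sqrt(7 + Z**2) (a(Z) = sqrt(7 + Z*Z) = sqrt(7 + Z**2))
-79*a(-2) = -79*sqrt(7 + (-2)**2) = -79*sqrt(7 + 4) = -79*sqrt(11)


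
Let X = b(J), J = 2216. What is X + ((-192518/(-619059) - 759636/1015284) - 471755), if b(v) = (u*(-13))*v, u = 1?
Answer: -26217873402491170/52376724813 ≈ -5.0056e+5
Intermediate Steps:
b(v) = -13*v (b(v) = (1*(-13))*v = -13*v)
X = -28808 (X = -13*2216 = -28808)
X + ((-192518/(-619059) - 759636/1015284) - 471755) = -28808 + ((-192518/(-619059) - 759636/1015284) - 471755) = -28808 + ((-192518*(-1/619059) - 759636*1/1015284) - 471755) = -28808 + ((192518/619059 - 63303/84607) - 471755) = -28808 + (-22899921451/52376724813 - 471755) = -28808 - 24709004714078266/52376724813 = -26217873402491170/52376724813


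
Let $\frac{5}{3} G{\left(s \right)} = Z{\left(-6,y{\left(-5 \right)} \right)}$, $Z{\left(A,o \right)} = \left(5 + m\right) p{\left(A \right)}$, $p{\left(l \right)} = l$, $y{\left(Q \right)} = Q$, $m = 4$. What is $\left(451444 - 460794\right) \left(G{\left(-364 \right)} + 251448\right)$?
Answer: $-2350735860$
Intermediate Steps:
$Z{\left(A,o \right)} = 9 A$ ($Z{\left(A,o \right)} = \left(5 + 4\right) A = 9 A$)
$G{\left(s \right)} = - \frac{162}{5}$ ($G{\left(s \right)} = \frac{3 \cdot 9 \left(-6\right)}{5} = \frac{3}{5} \left(-54\right) = - \frac{162}{5}$)
$\left(451444 - 460794\right) \left(G{\left(-364 \right)} + 251448\right) = \left(451444 - 460794\right) \left(- \frac{162}{5} + 251448\right) = \left(-9350\right) \frac{1257078}{5} = -2350735860$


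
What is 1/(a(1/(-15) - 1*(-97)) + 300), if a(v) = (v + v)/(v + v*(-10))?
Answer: 9/2698 ≈ 0.0033358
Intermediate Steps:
a(v) = -2/9 (a(v) = (2*v)/(v - 10*v) = (2*v)/((-9*v)) = (2*v)*(-1/(9*v)) = -2/9)
1/(a(1/(-15) - 1*(-97)) + 300) = 1/(-2/9 + 300) = 1/(2698/9) = 9/2698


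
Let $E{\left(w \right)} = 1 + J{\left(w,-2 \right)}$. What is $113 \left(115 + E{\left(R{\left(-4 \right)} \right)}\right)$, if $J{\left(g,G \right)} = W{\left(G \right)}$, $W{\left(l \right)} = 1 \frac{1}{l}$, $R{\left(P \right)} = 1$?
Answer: $\frac{26103}{2} \approx 13052.0$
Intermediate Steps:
$W{\left(l \right)} = \frac{1}{l}$
$J{\left(g,G \right)} = \frac{1}{G}$
$E{\left(w \right)} = \frac{1}{2}$ ($E{\left(w \right)} = 1 + \frac{1}{-2} = 1 - \frac{1}{2} = \frac{1}{2}$)
$113 \left(115 + E{\left(R{\left(-4 \right)} \right)}\right) = 113 \left(115 + \frac{1}{2}\right) = 113 \cdot \frac{231}{2} = \frac{26103}{2}$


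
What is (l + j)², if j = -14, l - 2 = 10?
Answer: 4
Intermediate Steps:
l = 12 (l = 2 + 10 = 12)
(l + j)² = (12 - 14)² = (-2)² = 4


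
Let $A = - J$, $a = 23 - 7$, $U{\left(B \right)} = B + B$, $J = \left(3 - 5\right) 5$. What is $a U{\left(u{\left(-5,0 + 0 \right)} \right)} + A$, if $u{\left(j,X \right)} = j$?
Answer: $-150$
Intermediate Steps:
$J = -10$ ($J = \left(-2\right) 5 = -10$)
$U{\left(B \right)} = 2 B$
$a = 16$ ($a = 23 - 7 = 16$)
$A = 10$ ($A = \left(-1\right) \left(-10\right) = 10$)
$a U{\left(u{\left(-5,0 + 0 \right)} \right)} + A = 16 \cdot 2 \left(-5\right) + 10 = 16 \left(-10\right) + 10 = -160 + 10 = -150$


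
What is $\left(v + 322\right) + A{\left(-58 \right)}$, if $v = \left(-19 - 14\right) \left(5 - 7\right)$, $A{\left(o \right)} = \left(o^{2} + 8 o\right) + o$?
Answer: $3230$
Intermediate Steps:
$A{\left(o \right)} = o^{2} + 9 o$
$v = 66$ ($v = - 33 \left(5 - 7\right) = \left(-33\right) \left(-2\right) = 66$)
$\left(v + 322\right) + A{\left(-58 \right)} = \left(66 + 322\right) - 58 \left(9 - 58\right) = 388 - -2842 = 388 + 2842 = 3230$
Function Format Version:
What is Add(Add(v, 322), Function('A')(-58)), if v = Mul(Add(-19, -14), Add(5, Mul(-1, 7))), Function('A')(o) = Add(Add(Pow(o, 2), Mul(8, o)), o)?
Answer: 3230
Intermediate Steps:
Function('A')(o) = Add(Pow(o, 2), Mul(9, o))
v = 66 (v = Mul(-33, Add(5, -7)) = Mul(-33, -2) = 66)
Add(Add(v, 322), Function('A')(-58)) = Add(Add(66, 322), Mul(-58, Add(9, -58))) = Add(388, Mul(-58, -49)) = Add(388, 2842) = 3230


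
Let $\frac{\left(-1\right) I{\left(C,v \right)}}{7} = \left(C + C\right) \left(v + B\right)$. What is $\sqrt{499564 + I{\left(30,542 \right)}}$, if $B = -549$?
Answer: $2 \sqrt{125626} \approx 708.88$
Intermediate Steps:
$I{\left(C,v \right)} = - 14 C \left(-549 + v\right)$ ($I{\left(C,v \right)} = - 7 \left(C + C\right) \left(v - 549\right) = - 7 \cdot 2 C \left(-549 + v\right) = - 14 C \left(-549 + v\right)$)
$\sqrt{499564 + I{\left(30,542 \right)}} = \sqrt{499564 + 14 \cdot 30 \left(549 - 542\right)} = \sqrt{499564 + 14 \cdot 30 \cdot 7} = \sqrt{499564 + 2940} = \sqrt{502504} = 2 \sqrt{125626}$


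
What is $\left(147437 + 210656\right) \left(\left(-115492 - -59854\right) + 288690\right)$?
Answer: $83454289836$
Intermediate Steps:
$\left(147437 + 210656\right) \left(\left(-115492 - -59854\right) + 288690\right) = 358093 \left(\left(-115492 + 59854\right) + 288690\right) = 358093 \left(-55638 + 288690\right) = 358093 \cdot 233052 = 83454289836$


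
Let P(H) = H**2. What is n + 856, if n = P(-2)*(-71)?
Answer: 572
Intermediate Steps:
n = -284 (n = (-2)**2*(-71) = 4*(-71) = -284)
n + 856 = -284 + 856 = 572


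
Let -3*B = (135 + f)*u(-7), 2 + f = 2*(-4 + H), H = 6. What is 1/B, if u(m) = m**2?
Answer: -3/6713 ≈ -0.00044689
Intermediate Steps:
f = 2 (f = -2 + 2*(-4 + 6) = -2 + 2*2 = -2 + 4 = 2)
B = -6713/3 (B = -(135 + 2)*(-7)**2/3 = -137*49/3 = -1/3*6713 = -6713/3 ≈ -2237.7)
1/B = 1/(-6713/3) = -3/6713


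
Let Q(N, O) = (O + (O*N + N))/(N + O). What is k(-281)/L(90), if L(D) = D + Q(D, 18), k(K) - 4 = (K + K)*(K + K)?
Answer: 157924/53 ≈ 2979.7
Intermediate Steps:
Q(N, O) = (N + O + N*O)/(N + O) (Q(N, O) = (O + (N*O + N))/(N + O) = (O + (N + N*O))/(N + O) = (N + O + N*O)/(N + O))
k(K) = 4 + 4*K² (k(K) = 4 + (K + K)*(K + K) = 4 + (2*K)*(2*K) = 4 + 4*K²)
L(D) = D + (18 + 19*D)/(18 + D) (L(D) = D + (D + 18 + D*18)/(D + 18) = D + (D + 18 + 18*D)/(18 + D) = D + (18 + 19*D)/(18 + D))
k(-281)/L(90) = (4 + 4*(-281)²)/(((18 + 90² + 37*90)/(18 + 90))) = (4 + 4*78961)/(((18 + 8100 + 3330)/108)) = (4 + 315844)/(((1/108)*11448)) = 315848/106 = 315848*(1/106) = 157924/53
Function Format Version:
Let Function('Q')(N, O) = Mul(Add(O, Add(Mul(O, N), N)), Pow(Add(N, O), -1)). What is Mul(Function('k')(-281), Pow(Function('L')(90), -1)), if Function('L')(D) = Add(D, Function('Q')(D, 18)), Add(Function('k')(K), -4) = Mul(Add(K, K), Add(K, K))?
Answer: Rational(157924, 53) ≈ 2979.7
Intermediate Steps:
Function('Q')(N, O) = Mul(Pow(Add(N, O), -1), Add(N, O, Mul(N, O))) (Function('Q')(N, O) = Mul(Add(O, Add(Mul(N, O), N)), Pow(Add(N, O), -1)) = Mul(Add(O, Add(N, Mul(N, O))), Pow(Add(N, O), -1)) = Mul(Add(N, O, Mul(N, O)), Pow(Add(N, O), -1)) = Mul(Pow(Add(N, O), -1), Add(N, O, Mul(N, O))))
Function('k')(K) = Add(4, Mul(4, Pow(K, 2))) (Function('k')(K) = Add(4, Mul(Add(K, K), Add(K, K))) = Add(4, Mul(Mul(2, K), Mul(2, K))) = Add(4, Mul(4, Pow(K, 2))))
Function('L')(D) = Add(D, Mul(Pow(Add(18, D), -1), Add(18, Mul(19, D)))) (Function('L')(D) = Add(D, Mul(Pow(Add(D, 18), -1), Add(D, 18, Mul(D, 18)))) = Add(D, Mul(Pow(Add(18, D), -1), Add(D, 18, Mul(18, D)))) = Add(D, Mul(Pow(Add(18, D), -1), Add(18, Mul(19, D)))))
Mul(Function('k')(-281), Pow(Function('L')(90), -1)) = Mul(Add(4, Mul(4, Pow(-281, 2))), Pow(Mul(Pow(Add(18, 90), -1), Add(18, Pow(90, 2), Mul(37, 90))), -1)) = Mul(Add(4, Mul(4, 78961)), Pow(Mul(Pow(108, -1), Add(18, 8100, 3330)), -1)) = Mul(Add(4, 315844), Pow(Mul(Rational(1, 108), 11448), -1)) = Mul(315848, Pow(106, -1)) = Mul(315848, Rational(1, 106)) = Rational(157924, 53)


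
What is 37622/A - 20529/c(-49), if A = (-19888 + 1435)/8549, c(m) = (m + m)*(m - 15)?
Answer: -2017645179653/115737216 ≈ -17433.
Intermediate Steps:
c(m) = 2*m*(-15 + m) (c(m) = (2*m)*(-15 + m) = 2*m*(-15 + m))
A = -18453/8549 (A = -18453*1/8549 = -18453/8549 ≈ -2.1585)
37622/A - 20529/c(-49) = 37622/(-18453/8549) - 20529*(-1/(98*(-15 - 49))) = 37622*(-8549/18453) - 20529/(2*(-49)*(-64)) = -321630478/18453 - 20529/6272 = -2017645179653/115737216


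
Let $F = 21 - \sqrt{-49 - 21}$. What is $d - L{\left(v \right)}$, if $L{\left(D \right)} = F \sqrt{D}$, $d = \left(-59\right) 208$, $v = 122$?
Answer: $-12272 - \sqrt{122} \left(21 - i \sqrt{70}\right) \approx -12504.0 + 92.412 i$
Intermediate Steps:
$d = -12272$
$F = 21 - i \sqrt{70}$ ($F = 21 - \sqrt{-70} = 21 - i \sqrt{70} \approx 21.0 - 8.3666 i$)
$L{\left(D \right)} = \sqrt{D} \left(21 - i \sqrt{70}\right)$ ($L{\left(D \right)} = \left(21 - i \sqrt{70}\right) \sqrt{D} = \sqrt{D} \left(21 - i \sqrt{70}\right)$)
$d - L{\left(v \right)} = -12272 - \sqrt{122} \left(21 - i \sqrt{70}\right)$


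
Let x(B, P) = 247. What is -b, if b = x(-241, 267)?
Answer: -247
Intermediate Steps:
b = 247
-b = -1*247 = -247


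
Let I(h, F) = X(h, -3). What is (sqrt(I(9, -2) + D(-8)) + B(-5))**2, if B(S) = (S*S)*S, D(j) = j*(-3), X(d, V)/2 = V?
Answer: 15643 - 750*sqrt(2) ≈ 14582.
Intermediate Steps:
X(d, V) = 2*V
I(h, F) = -6 (I(h, F) = 2*(-3) = -6)
D(j) = -3*j
B(S) = S**3 (B(S) = S**2*S = S**3)
(sqrt(I(9, -2) + D(-8)) + B(-5))**2 = (sqrt(-6 - 3*(-8)) + (-5)**3)**2 = (sqrt(-6 + 24) - 125)**2 = (sqrt(18) - 125)**2 = (3*sqrt(2) - 125)**2 = (-125 + 3*sqrt(2))**2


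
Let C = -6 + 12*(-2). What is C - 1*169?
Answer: -199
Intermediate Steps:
C = -30 (C = -6 - 24 = -30)
C - 1*169 = -30 - 1*169 = -30 - 169 = -199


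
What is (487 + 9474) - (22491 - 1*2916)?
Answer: -9614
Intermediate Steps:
(487 + 9474) - (22491 - 1*2916) = 9961 - (22491 - 2916) = 9961 - 1*19575 = 9961 - 19575 = -9614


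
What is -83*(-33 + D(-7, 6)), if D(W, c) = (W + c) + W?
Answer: 3403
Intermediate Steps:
D(W, c) = c + 2*W
-83*(-33 + D(-7, 6)) = -83*(-33 + (6 + 2*(-7))) = -83*(-33 + (6 - 14)) = -83*(-33 - 8) = -83*(-41) = 3403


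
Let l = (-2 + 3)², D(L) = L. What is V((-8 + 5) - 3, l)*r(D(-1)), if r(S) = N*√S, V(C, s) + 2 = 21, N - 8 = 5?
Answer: 247*I ≈ 247.0*I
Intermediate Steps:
N = 13 (N = 8 + 5 = 13)
l = 1 (l = 1² = 1)
V(C, s) = 19 (V(C, s) = -2 + 21 = 19)
r(S) = 13*√S
V((-8 + 5) - 3, l)*r(D(-1)) = 19*(13*√(-1)) = 19*(13*I) = 247*I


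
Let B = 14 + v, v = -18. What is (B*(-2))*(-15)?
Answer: -120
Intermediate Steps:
B = -4 (B = 14 - 18 = -4)
(B*(-2))*(-15) = -4*(-2)*(-15) = 8*(-15) = -120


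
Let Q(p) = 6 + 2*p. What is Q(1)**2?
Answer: 64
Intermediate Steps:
Q(1)**2 = (6 + 2*1)**2 = (6 + 2)**2 = 8**2 = 64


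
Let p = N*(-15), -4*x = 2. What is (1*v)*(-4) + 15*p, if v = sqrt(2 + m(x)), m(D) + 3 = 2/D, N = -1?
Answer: 225 - 4*I*sqrt(5) ≈ 225.0 - 8.9443*I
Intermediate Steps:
x = -1/2 (x = -1/4*2 = -1/2 ≈ -0.50000)
m(D) = -3 + 2/D
v = I*sqrt(5) (v = sqrt(2 + (-3 + 2/(-1/2))) = sqrt(2 + (-3 + 2*(-2))) = sqrt(2 + (-3 - 4)) = sqrt(2 - 7) = sqrt(-5) = I*sqrt(5) ≈ 2.2361*I)
p = 15 (p = -1*(-15) = 15)
(1*v)*(-4) + 15*p = (1*(I*sqrt(5)))*(-4) + 15*15 = (I*sqrt(5))*(-4) + 225 = -4*I*sqrt(5) + 225 = 225 - 4*I*sqrt(5)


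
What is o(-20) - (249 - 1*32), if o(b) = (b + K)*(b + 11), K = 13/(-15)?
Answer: -146/5 ≈ -29.200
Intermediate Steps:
K = -13/15 (K = 13*(-1/15) = -13/15 ≈ -0.86667)
o(b) = (11 + b)*(-13/15 + b) (o(b) = (b - 13/15)*(b + 11) = (-13/15 + b)*(11 + b) = (11 + b)*(-13/15 + b))
o(-20) - (249 - 1*32) = (-143/15 + (-20)² + (152/15)*(-20)) - (249 - 1*32) = (-143/15 + 400 - 608/3) - (249 - 32) = 939/5 - 1*217 = 939/5 - 217 = -146/5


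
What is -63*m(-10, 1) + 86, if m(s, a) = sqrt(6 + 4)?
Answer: 86 - 63*sqrt(10) ≈ -113.22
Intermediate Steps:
m(s, a) = sqrt(10)
-63*m(-10, 1) + 86 = -63*sqrt(10) + 86 = 86 - 63*sqrt(10)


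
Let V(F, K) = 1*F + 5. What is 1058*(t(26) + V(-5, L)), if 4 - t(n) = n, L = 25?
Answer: -23276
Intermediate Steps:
t(n) = 4 - n
V(F, K) = 5 + F (V(F, K) = F + 5 = 5 + F)
1058*(t(26) + V(-5, L)) = 1058*((4 - 1*26) + (5 - 5)) = 1058*((4 - 26) + 0) = 1058*(-22 + 0) = 1058*(-22) = -23276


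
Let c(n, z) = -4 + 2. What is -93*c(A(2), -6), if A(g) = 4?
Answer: 186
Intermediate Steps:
c(n, z) = -2
-93*c(A(2), -6) = -93*(-2) = 186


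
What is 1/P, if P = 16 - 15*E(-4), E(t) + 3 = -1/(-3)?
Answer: 1/56 ≈ 0.017857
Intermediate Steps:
E(t) = -8/3 (E(t) = -3 - 1/(-3) = -3 - 1*(-⅓) = -3 + ⅓ = -8/3)
P = 56 (P = 16 - 15*(-8/3) = 16 + 40 = 56)
1/P = 1/56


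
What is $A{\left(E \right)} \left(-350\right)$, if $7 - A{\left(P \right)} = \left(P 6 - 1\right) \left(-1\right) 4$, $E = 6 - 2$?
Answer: $-34650$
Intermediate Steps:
$E = 4$ ($E = 6 - 2 = 4$)
$A{\left(P \right)} = 3 + 24 P$ ($A{\left(P \right)} = 7 - \left(P 6 - 1\right) \left(-1\right) 4 = 7 - \left(6 P - 1\right) \left(-1\right) 4 = 7 - \left(-1 + 6 P\right) \left(-1\right) 4 = 7 - \left(1 - 6 P\right) 4 = 7 - \left(4 - 24 P\right) = 7 + \left(-4 + 24 P\right) = 3 + 24 P$)
$A{\left(E \right)} \left(-350\right) = \left(3 + 24 \cdot 4\right) \left(-350\right) = \left(3 + 96\right) \left(-350\right) = 99 \left(-350\right) = -34650$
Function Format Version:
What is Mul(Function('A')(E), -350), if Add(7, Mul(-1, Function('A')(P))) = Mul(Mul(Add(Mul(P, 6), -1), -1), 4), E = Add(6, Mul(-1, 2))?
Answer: -34650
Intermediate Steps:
E = 4 (E = Add(6, -2) = 4)
Function('A')(P) = Add(3, Mul(24, P)) (Function('A')(P) = Add(7, Mul(-1, Mul(Mul(Add(Mul(P, 6), -1), -1), 4))) = Add(7, Mul(-1, Mul(Mul(Add(Mul(6, P), -1), -1), 4))) = Add(7, Mul(-1, Mul(Mul(Add(-1, Mul(6, P)), -1), 4))) = Add(7, Mul(-1, Mul(Add(1, Mul(-6, P)), 4))) = Add(7, Mul(-1, Add(4, Mul(-24, P)))) = Add(7, Add(-4, Mul(24, P))) = Add(3, Mul(24, P)))
Mul(Function('A')(E), -350) = Mul(Add(3, Mul(24, 4)), -350) = Mul(Add(3, 96), -350) = Mul(99, -350) = -34650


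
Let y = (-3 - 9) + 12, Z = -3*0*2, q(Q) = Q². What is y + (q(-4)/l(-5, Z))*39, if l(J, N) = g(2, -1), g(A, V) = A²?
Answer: 156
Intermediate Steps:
Z = 0 (Z = 0*2 = 0)
l(J, N) = 4 (l(J, N) = 2² = 4)
y = 0 (y = -12 + 12 = 0)
y + (q(-4)/l(-5, Z))*39 = 0 + ((-4)²/4)*39 = 0 + (16*(¼))*39 = 0 + 4*39 = 0 + 156 = 156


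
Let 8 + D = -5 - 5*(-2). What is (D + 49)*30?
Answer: 1380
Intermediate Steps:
D = -3 (D = -8 + (-5 - 5*(-2)) = -8 + (-5 + 10) = -8 + 5 = -3)
(D + 49)*30 = (-3 + 49)*30 = 46*30 = 1380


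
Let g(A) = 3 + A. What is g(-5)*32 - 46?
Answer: -110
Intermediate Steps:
g(-5)*32 - 46 = (3 - 5)*32 - 46 = -2*32 - 46 = -64 - 46 = -110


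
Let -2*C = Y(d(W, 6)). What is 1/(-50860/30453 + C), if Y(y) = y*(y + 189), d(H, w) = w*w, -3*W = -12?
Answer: -30453/123385510 ≈ -0.00024681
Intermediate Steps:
W = 4 (W = -⅓*(-12) = 4)
d(H, w) = w²
Y(y) = y*(189 + y)
C = -4050 (C = -6²*(189 + 6²)/2 = -18*(189 + 36) = -18*225 = -½*8100 = -4050)
1/(-50860/30453 + C) = 1/(-50860/30453 - 4050) = 1/(-123385510/30453) = -30453/123385510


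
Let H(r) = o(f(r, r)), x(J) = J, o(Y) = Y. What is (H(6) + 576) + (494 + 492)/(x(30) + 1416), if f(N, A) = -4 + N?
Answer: 418387/723 ≈ 578.68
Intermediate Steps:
H(r) = -4 + r
(H(6) + 576) + (494 + 492)/(x(30) + 1416) = ((-4 + 6) + 576) + (494 + 492)/(30 + 1416) = (2 + 576) + 986/1446 = 578 + 986*(1/1446) = 578 + 493/723 = 418387/723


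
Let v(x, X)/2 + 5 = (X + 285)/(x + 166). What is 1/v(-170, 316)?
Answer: -2/621 ≈ -0.0032206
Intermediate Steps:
v(x, X) = -10 + 2*(285 + X)/(166 + x) (v(x, X) = -10 + 2*((X + 285)/(x + 166)) = -10 + 2*((285 + X)/(166 + x)) = -10 + 2*(285 + X)/(166 + x))
1/v(-170, 316) = 1/(2*(-545 + 316 - 5*(-170))/(166 - 170)) = 1/(2*(-545 + 316 + 850)/(-4)) = 1/(2*(-¼)*621) = 1/(-621/2) = -2/621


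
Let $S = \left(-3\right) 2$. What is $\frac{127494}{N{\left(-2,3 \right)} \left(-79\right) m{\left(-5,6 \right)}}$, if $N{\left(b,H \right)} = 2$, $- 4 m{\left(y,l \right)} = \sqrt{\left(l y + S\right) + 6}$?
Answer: $- \frac{42498 i \sqrt{30}}{395} \approx - 589.29 i$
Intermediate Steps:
$S = -6$
$m{\left(y,l \right)} = - \frac{\sqrt{l y}}{4}$ ($m{\left(y,l \right)} = - \frac{\sqrt{\left(l y - 6\right) + 6}}{4} = - \frac{\sqrt{\left(-6 + l y\right) + 6}}{4} = - \frac{\sqrt{l y}}{4}$)
$\frac{127494}{N{\left(-2,3 \right)} \left(-79\right) m{\left(-5,6 \right)}} = \frac{127494}{2 \left(-79\right) \left(- \frac{\sqrt{6 \left(-5\right)}}{4}\right)} = \frac{127494}{\left(-158\right) \left(- \frac{\sqrt{-30}}{4}\right)} = \frac{127494}{\left(-158\right) \left(- \frac{i \sqrt{30}}{4}\right)} = \frac{127494}{\frac{79}{2} i \sqrt{30}} = 127494 \left(- \frac{i \sqrt{30}}{1185}\right) = - \frac{42498 i \sqrt{30}}{395}$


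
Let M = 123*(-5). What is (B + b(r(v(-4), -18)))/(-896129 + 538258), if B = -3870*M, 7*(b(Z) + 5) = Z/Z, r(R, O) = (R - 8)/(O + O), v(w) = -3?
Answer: -16660316/2505097 ≈ -6.6506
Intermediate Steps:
M = -615
r(R, O) = (-8 + R)/(2*O) (r(R, O) = (-8 + R)/((2*O)) = (-8 + R)*(1/(2*O)) = (-8 + R)/(2*O))
b(Z) = -34/7 (b(Z) = -5 + (Z/Z)/7 = -5 + (⅐)*1 = -5 + ⅐ = -34/7)
B = 2380050 (B = -3870*(-615) = 2380050)
(B + b(r(v(-4), -18)))/(-896129 + 538258) = (2380050 - 34/7)/(-896129 + 538258) = (16660316/7)/(-357871) = (16660316/7)*(-1/357871) = -16660316/2505097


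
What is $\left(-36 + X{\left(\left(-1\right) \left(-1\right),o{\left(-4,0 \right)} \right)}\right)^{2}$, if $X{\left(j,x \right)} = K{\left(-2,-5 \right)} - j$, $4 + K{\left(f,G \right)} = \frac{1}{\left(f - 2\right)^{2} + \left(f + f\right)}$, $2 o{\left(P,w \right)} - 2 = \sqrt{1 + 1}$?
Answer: $\frac{241081}{144} \approx 1674.2$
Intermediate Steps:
$o{\left(P,w \right)} = 1 + \frac{\sqrt{2}}{2}$ ($o{\left(P,w \right)} = 1 + \frac{\sqrt{1 + 1}}{2} = 1 + \frac{\sqrt{2}}{2}$)
$K{\left(f,G \right)} = -4 + \frac{1}{\left(-2 + f\right)^{2} + 2 f}$ ($K{\left(f,G \right)} = -4 + \frac{1}{\left(f - 2\right)^{2} + \left(f + f\right)} = -4 + \frac{1}{\left(-2 + f\right)^{2} + 2 f}$)
$X{\left(j,x \right)} = - \frac{47}{12} - j$ ($X{\left(j,x \right)} = \frac{-15 - 4 \left(-2\right)^{2} + 8 \left(-2\right)}{4 + \left(-2\right)^{2} - -4} - j = \frac{-15 - 16 - 16}{4 + 4 + 4} - j = \frac{-15 - 16 - 16}{12} - j = \frac{1}{12} \left(-47\right) - j = - \frac{47}{12} - j$)
$\left(-36 + X{\left(\left(-1\right) \left(-1\right),o{\left(-4,0 \right)} \right)}\right)^{2} = \left(-36 - \left(\frac{47}{12} - -1\right)\right)^{2} = \left(-36 - \frac{59}{12}\right)^{2} = \left(- \frac{491}{12}\right)^{2} = \frac{241081}{144}$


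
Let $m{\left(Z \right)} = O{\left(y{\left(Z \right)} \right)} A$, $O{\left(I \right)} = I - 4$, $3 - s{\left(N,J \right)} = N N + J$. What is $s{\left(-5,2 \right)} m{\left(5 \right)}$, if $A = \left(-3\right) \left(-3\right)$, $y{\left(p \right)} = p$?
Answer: $-216$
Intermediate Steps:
$s{\left(N,J \right)} = 3 - J - N^{2}$ ($s{\left(N,J \right)} = 3 - \left(N N + J\right) = 3 - \left(N^{2} + J\right) = 3 - \left(J + N^{2}\right) = 3 - J - N^{2}$)
$O{\left(I \right)} = -4 + I$
$A = 9$
$m{\left(Z \right)} = -36 + 9 Z$ ($m{\left(Z \right)} = \left(-4 + Z\right) 9 = -36 + 9 Z$)
$s{\left(-5,2 \right)} m{\left(5 \right)} = \left(3 - 2 - \left(-5\right)^{2}\right) \left(-36 + 9 \cdot 5\right) = \left(3 - 2 - 25\right) \left(-36 + 45\right) = \left(3 - 2 - 25\right) 9 = \left(-24\right) 9 = -216$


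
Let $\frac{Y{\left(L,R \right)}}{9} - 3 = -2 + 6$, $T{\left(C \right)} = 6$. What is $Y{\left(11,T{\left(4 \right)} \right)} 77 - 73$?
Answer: $4778$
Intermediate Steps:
$Y{\left(L,R \right)} = 63$ ($Y{\left(L,R \right)} = 27 + 9 \left(-2 + 6\right) = 27 + 9 \cdot 4 = 27 + 36 = 63$)
$Y{\left(11,T{\left(4 \right)} \right)} 77 - 73 = 63 \cdot 77 - 73 = 4851 - 73 = 4778$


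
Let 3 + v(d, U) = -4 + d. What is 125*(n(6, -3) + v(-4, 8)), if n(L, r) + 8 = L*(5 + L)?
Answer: 5875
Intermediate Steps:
v(d, U) = -7 + d (v(d, U) = -3 + (-4 + d) = -7 + d)
n(L, r) = -8 + L*(5 + L)
125*(n(6, -3) + v(-4, 8)) = 125*((-8 + 6² + 5*6) + (-7 - 4)) = 125*((-8 + 36 + 30) - 11) = 125*(58 - 11) = 125*47 = 5875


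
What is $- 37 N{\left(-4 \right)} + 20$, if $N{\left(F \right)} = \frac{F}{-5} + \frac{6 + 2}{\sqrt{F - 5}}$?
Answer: $- \frac{48}{5} + \frac{296 i}{3} \approx -9.6 + 98.667 i$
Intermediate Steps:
$N{\left(F \right)} = \frac{8}{\sqrt{-5 + F}} - \frac{F}{5}$ ($N{\left(F \right)} = F \left(- \frac{1}{5}\right) + \frac{8}{\sqrt{-5 + F}} = - \frac{F}{5} + \frac{8}{\sqrt{-5 + F}} = \frac{8}{\sqrt{-5 + F}} - \frac{F}{5}$)
$- 37 N{\left(-4 \right)} + 20 = - 37 \left(\frac{8}{\sqrt{-5 - 4}} - - \frac{4}{5}\right) + 20 = - 37 \left(\frac{8}{3 i} + \frac{4}{5}\right) + 20 = - 37 \left(8 \left(- \frac{i}{3}\right) + \frac{4}{5}\right) + 20 = - 37 \left(- \frac{8 i}{3} + \frac{4}{5}\right) + 20 = - 37 \left(\frac{4}{5} - \frac{8 i}{3}\right) + 20 = \left(- \frac{148}{5} + \frac{296 i}{3}\right) + 20 = - \frac{48}{5} + \frac{296 i}{3}$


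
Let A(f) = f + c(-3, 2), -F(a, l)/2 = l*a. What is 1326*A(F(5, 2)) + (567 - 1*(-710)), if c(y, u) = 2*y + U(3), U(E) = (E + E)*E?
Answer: -9331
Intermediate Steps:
U(E) = 2*E**2 (U(E) = (2*E)*E = 2*E**2)
c(y, u) = 18 + 2*y (c(y, u) = 2*y + 2*3**2 = 2*y + 2*9 = 2*y + 18 = 18 + 2*y)
F(a, l) = -2*a*l (F(a, l) = -2*l*a = -2*a*l)
A(f) = 12 + f (A(f) = f + (18 + 2*(-3)) = f + (18 - 6) = f + 12 = 12 + f)
1326*A(F(5, 2)) + (567 - 1*(-710)) = 1326*(12 - 2*5*2) + (567 - 1*(-710)) = 1326*(12 - 20) + (567 + 710) = 1326*(-8) + 1277 = -10608 + 1277 = -9331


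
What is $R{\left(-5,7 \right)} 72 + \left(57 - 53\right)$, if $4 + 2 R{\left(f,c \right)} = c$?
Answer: $112$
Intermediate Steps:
$R{\left(f,c \right)} = -2 + \frac{c}{2}$
$R{\left(-5,7 \right)} 72 + \left(57 - 53\right) = \left(-2 + \frac{1}{2} \cdot 7\right) 72 + \left(57 - 53\right) = \left(-2 + \frac{7}{2}\right) 72 + \left(57 - 53\right) = \frac{3}{2} \cdot 72 + 4 = 108 + 4 = 112$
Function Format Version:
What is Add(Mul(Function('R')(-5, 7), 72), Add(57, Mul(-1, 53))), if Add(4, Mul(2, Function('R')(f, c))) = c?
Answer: 112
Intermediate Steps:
Function('R')(f, c) = Add(-2, Mul(Rational(1, 2), c))
Add(Mul(Function('R')(-5, 7), 72), Add(57, Mul(-1, 53))) = Add(Mul(Add(-2, Mul(Rational(1, 2), 7)), 72), Add(57, Mul(-1, 53))) = Add(Mul(Add(-2, Rational(7, 2)), 72), Add(57, -53)) = Add(Mul(Rational(3, 2), 72), 4) = Add(108, 4) = 112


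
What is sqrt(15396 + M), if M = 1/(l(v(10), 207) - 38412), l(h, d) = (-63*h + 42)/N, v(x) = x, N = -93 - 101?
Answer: sqrt(213705978183874410)/3725670 ≈ 124.08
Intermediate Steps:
N = -194
l(h, d) = -21/97 + 63*h/194 (l(h, d) = (-63*h + 42)/(-194) = (42 - 63*h)*(-1/194) = -21/97 + 63*h/194)
M = -97/3725670 (M = 1/((-21/97 + (63/194)*10) - 38412) = 1/((-21/97 + 315/97) - 38412) = 1/(294/97 - 38412) = 1/(-3725670/97) = -97/3725670 ≈ -2.6036e-5)
sqrt(15396 + M) = sqrt(15396 - 97/3725670) = sqrt(57360415223/3725670) = sqrt(213705978183874410)/3725670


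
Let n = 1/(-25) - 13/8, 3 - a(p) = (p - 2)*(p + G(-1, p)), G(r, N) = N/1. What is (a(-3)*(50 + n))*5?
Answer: -261009/40 ≈ -6525.2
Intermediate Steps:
G(r, N) = N (G(r, N) = N*1 = N)
a(p) = 3 - 2*p*(-2 + p) (a(p) = 3 - (p - 2)*(p + p) = 3 - (-2 + p)*2*p = 3 - 2*p*(-2 + p))
n = -333/200 (n = 1*(-1/25) - 13*1/8 = -1/25 - 13/8 = -333/200 ≈ -1.6650)
(a(-3)*(50 + n))*5 = ((3 - 2*(-3)**2 + 4*(-3))*(50 - 333/200))*5 = ((3 - 2*9 - 12)*(9667/200))*5 = ((3 - 18 - 12)*(9667/200))*5 = -27*9667/200*5 = -261009/200*5 = -261009/40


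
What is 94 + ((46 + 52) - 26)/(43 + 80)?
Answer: 3878/41 ≈ 94.585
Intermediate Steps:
94 + ((46 + 52) - 26)/(43 + 80) = 94 + (98 - 26)/123 = 94 + 72*(1/123) = 94 + 24/41 = 3878/41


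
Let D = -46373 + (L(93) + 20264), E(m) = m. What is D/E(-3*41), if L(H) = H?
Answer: 8672/41 ≈ 211.51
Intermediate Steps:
D = -26016 (D = -46373 + (93 + 20264) = -46373 + 20357 = -26016)
D/E(-3*41) = -26016/((-3*41)) = -26016/(-123) = -26016*(-1/123) = 8672/41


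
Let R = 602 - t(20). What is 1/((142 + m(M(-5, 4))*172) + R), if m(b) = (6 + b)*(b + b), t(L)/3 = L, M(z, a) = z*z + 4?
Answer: 1/349844 ≈ 2.8584e-6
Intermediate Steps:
M(z, a) = 4 + z**2 (M(z, a) = z**2 + 4 = 4 + z**2)
t(L) = 3*L
m(b) = 2*b*(6 + b) (m(b) = (6 + b)*(2*b) = 2*b*(6 + b))
R = 542 (R = 602 - 3*20 = 602 - 1*60 = 602 - 60 = 542)
1/((142 + m(M(-5, 4))*172) + R) = 1/((142 + (2*(4 + (-5)**2)*(6 + (4 + (-5)**2)))*172) + 542) = 1/((142 + (2*(4 + 25)*(6 + (4 + 25)))*172) + 542) = 1/((142 + (2*29*(6 + 29))*172) + 542) = 1/((142 + (2*29*35)*172) + 542) = 1/((142 + 2030*172) + 542) = 1/((142 + 349160) + 542) = 1/(349302 + 542) = 1/349844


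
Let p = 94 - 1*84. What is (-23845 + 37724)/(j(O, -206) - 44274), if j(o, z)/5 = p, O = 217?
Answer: -13879/44224 ≈ -0.31383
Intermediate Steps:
p = 10 (p = 94 - 84 = 10)
j(o, z) = 50 (j(o, z) = 5*10 = 50)
(-23845 + 37724)/(j(O, -206) - 44274) = (-23845 + 37724)/(50 - 44274) = 13879/(-44224) = 13879*(-1/44224) = -13879/44224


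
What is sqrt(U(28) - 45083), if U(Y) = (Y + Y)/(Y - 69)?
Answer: I*sqrt(75786819)/41 ≈ 212.33*I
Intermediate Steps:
U(Y) = 2*Y/(-69 + Y) (U(Y) = (2*Y)/(-69 + Y) = 2*Y/(-69 + Y))
sqrt(U(28) - 45083) = sqrt(2*28/(-69 + 28) - 45083) = sqrt(2*28/(-41) - 45083) = sqrt(2*28*(-1/41) - 45083) = sqrt(-56/41 - 45083) = sqrt(-1848459/41) = I*sqrt(75786819)/41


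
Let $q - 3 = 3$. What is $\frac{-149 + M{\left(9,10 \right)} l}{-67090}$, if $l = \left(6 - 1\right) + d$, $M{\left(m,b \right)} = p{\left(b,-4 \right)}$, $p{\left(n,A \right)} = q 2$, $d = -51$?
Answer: $\frac{701}{67090} \approx 0.010449$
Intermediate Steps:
$q = 6$ ($q = 3 + 3 = 6$)
$p{\left(n,A \right)} = 12$ ($p{\left(n,A \right)} = 6 \cdot 2 = 12$)
$M{\left(m,b \right)} = 12$
$l = -46$ ($l = \left(6 - 1\right) - 51 = 5 - 51 = -46$)
$\frac{-149 + M{\left(9,10 \right)} l}{-67090} = \frac{-149 + 12 \left(-46\right)}{-67090} = \left(-149 - 552\right) \left(- \frac{1}{67090}\right) = \left(-701\right) \left(- \frac{1}{67090}\right) = \frac{701}{67090}$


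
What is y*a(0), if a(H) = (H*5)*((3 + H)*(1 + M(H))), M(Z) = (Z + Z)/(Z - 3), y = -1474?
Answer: 0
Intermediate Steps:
M(Z) = 2*Z/(-3 + Z) (M(Z) = (2*Z)/(-3 + Z) = 2*Z/(-3 + Z))
a(H) = 5*H*(1 + 2*H/(-3 + H))*(3 + H) (a(H) = (H*5)*((3 + H)*(1 + 2*H/(-3 + H))) = (5*H)*((1 + 2*H/(-3 + H))*(3 + H)) = 5*H*(1 + 2*H/(-3 + H))*(3 + H))
y*a(0) = -22110*0*(-3 + 0**2 + 2*0)/(-3 + 0) = -22110*0*(-3 + 0 + 0)/(-3) = -22110*0*(-1)*(-3)/3 = -1474*0 = 0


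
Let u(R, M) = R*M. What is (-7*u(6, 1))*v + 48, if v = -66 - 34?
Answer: 4248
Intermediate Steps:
u(R, M) = M*R
v = -100
(-7*u(6, 1))*v + 48 = -7*6*(-100) + 48 = -42*(-100) + 48 = 4200 + 48 = 4248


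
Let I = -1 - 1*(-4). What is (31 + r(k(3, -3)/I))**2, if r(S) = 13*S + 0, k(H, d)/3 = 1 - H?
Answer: 25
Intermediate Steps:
k(H, d) = 3 - 3*H (k(H, d) = 3*(1 - H) = 3 - 3*H)
I = 3 (I = -1 + 4 = 3)
r(S) = 13*S
(31 + r(k(3, -3)/I))**2 = (31 + 13*((3 - 3*3)/3))**2 = (31 + 13*((3 - 9)*(1/3)))**2 = (31 + 13*(-6*1/3))**2 = (31 + 13*(-2))**2 = (31 - 26)**2 = 5**2 = 25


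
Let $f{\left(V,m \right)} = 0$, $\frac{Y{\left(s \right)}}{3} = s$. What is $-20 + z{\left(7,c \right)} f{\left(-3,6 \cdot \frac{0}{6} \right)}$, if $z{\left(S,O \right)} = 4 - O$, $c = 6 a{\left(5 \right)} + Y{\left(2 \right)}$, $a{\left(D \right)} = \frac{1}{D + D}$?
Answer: $-20$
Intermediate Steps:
$a{\left(D \right)} = \frac{1}{2 D}$
$Y{\left(s \right)} = 3 s$
$c = \frac{33}{5}$ ($c = 6 \frac{1}{2 \cdot 5} + 3 \cdot 2 = 6 \cdot \frac{1}{2} \cdot \frac{1}{5} + 6 = 6 \cdot \frac{1}{10} + 6 = \frac{3}{5} + 6 = \frac{33}{5} \approx 6.6$)
$-20 + z{\left(7,c \right)} f{\left(-3,6 \cdot \frac{0}{6} \right)} = -20 + \left(4 - \frac{33}{5}\right) 0 = -20 - 0 = -20 + 0 = -20$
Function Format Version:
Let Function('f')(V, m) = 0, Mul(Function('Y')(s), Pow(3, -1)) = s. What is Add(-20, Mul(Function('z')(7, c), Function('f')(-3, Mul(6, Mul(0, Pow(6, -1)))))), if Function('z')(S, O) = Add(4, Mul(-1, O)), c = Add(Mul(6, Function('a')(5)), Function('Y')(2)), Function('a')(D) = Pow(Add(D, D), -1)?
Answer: -20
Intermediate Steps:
Function('a')(D) = Mul(Rational(1, 2), Pow(D, -1)) (Function('a')(D) = Pow(Mul(2, D), -1) = Mul(Rational(1, 2), Pow(D, -1)))
Function('Y')(s) = Mul(3, s)
c = Rational(33, 5) (c = Add(Mul(6, Mul(Rational(1, 2), Pow(5, -1))), Mul(3, 2)) = Add(Mul(6, Mul(Rational(1, 2), Rational(1, 5))), 6) = Add(Mul(6, Rational(1, 10)), 6) = Add(Rational(3, 5), 6) = Rational(33, 5) ≈ 6.6000)
Add(-20, Mul(Function('z')(7, c), Function('f')(-3, Mul(6, Mul(0, Pow(6, -1)))))) = Add(-20, Mul(Add(4, Mul(-1, Rational(33, 5))), 0)) = Add(-20, Mul(Add(4, Rational(-33, 5)), 0)) = Add(-20, Mul(Rational(-13, 5), 0)) = Add(-20, 0) = -20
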